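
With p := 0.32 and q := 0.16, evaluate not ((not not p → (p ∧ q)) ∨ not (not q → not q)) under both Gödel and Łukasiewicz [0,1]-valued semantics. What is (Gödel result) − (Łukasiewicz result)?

Gödel evaluation:
  not p: Gödel ¬ of 0.32 = 0 (operand ≠ 0)
  not not p: Gödel ¬ of 0 = 1 (operand is 0)
  (p ∧ q) = min(0.32, 0.16) = 0.16
  (not not p → (p ∧ q)): 1 > 0.16, so result = 0.16
  not q: Gödel ¬ of 0.16 = 0 (operand ≠ 0)
  not q: Gödel ¬ of 0.16 = 0 (operand ≠ 0)
  (not q → not q): 0 ≤ 0, so result = 1
  not (not q → not q): Gödel ¬ of 1 = 0 (operand ≠ 0)
  ((not not p → (p ∧ q)) ∨ not (not q → not q)) = max(0.16, 0) = 0.16
  not ((not not p → (p ∧ q)) ∨ not (not q → not q)): Gödel ¬ of 0.16 = 0 (operand ≠ 0)
  Gödel value = 0
Łukasiewicz evaluation:
  not p: Łukasiewicz ¬ gives 1 − 0.32 = 0.68
  not not p: Łukasiewicz ¬ gives 1 − 0.68 = 0.32
  (p ∧ q) = min(0.32, 0.16) = 0.16
  (not not p → (p ∧ q)): min(1, 1 − 0.32 + 0.16) = 0.84
  not q: Łukasiewicz ¬ gives 1 − 0.16 = 0.84
  not q: Łukasiewicz ¬ gives 1 − 0.16 = 0.84
  (not q → not q): min(1, 1 − 0.84 + 0.84) = 1
  not (not q → not q): Łukasiewicz ¬ gives 1 − 1 = 0
  ((not not p → (p ∧ q)) ∨ not (not q → not q)) = max(0.84, 0) = 0.84
  not ((not not p → (p ∧ q)) ∨ not (not q → not q)): Łukasiewicz ¬ gives 1 − 0.84 = 0.16
  Łukasiewicz value = 0.16
Difference: 0 − 0.16 = -0.16

-0.16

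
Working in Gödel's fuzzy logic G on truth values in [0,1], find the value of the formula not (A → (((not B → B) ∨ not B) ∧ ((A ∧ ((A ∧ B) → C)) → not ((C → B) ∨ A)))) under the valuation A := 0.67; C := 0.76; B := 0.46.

not B: Gödel ¬ of 0.46 = 0 (operand ≠ 0)
(not B → B): 0 ≤ 0.46, so result = 1
not B: Gödel ¬ of 0.46 = 0 (operand ≠ 0)
((not B → B) ∨ not B) = max(1, 0) = 1
(A ∧ B) = min(0.67, 0.46) = 0.46
((A ∧ B) → C): 0.46 ≤ 0.76, so result = 1
(A ∧ ((A ∧ B) → C)) = min(0.67, 1) = 0.67
(C → B): 0.76 > 0.46, so result = 0.46
((C → B) ∨ A) = max(0.46, 0.67) = 0.67
not ((C → B) ∨ A): Gödel ¬ of 0.67 = 0 (operand ≠ 0)
((A ∧ ((A ∧ B) → C)) → not ((C → B) ∨ A)): 0.67 > 0, so result = 0
(((not B → B) ∨ not B) ∧ ((A ∧ ((A ∧ B) → C)) → not ((C → B) ∨ A))) = min(1, 0) = 0
(A → (((not B → B) ∨ not B) ∧ ((A ∧ ((A ∧ B) → C)) → not ((C → B) ∨ A)))): 0.67 > 0, so result = 0
not (A → (((not B → B) ∨ not B) ∧ ((A ∧ ((A ∧ B) → C)) → not ((C → B) ∨ A)))): Gödel ¬ of 0 = 1 (operand is 0)

1.00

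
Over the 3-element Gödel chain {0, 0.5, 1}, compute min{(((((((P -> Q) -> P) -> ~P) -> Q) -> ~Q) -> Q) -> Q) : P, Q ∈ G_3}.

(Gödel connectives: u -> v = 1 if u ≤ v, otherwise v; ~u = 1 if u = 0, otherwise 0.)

0.50

The minimum is attained at P = 0, Q = 0.5:
  (P -> Q): 0 ≤ 0.5, so result = 1
  ((P -> Q) -> P): 1 > 0, so result = 0
  ~P: Gödel ¬ of 0 = 1 (operand is 0)
  (((P -> Q) -> P) -> ~P): 0 ≤ 1, so result = 1
  ((((P -> Q) -> P) -> ~P) -> Q): 1 > 0.5, so result = 0.5
  ~Q: Gödel ¬ of 0.5 = 0 (operand ≠ 0)
  (((((P -> Q) -> P) -> ~P) -> Q) -> ~Q): 0.5 > 0, so result = 0
  ((((((P -> Q) -> P) -> ~P) -> Q) -> ~Q) -> Q): 0 ≤ 0.5, so result = 1
  (((((((P -> Q) -> P) -> ~P) -> Q) -> ~Q) -> Q) -> Q): 1 > 0.5, so result = 0.5
Checking all 9 assignments confirms none give a value below 0.50.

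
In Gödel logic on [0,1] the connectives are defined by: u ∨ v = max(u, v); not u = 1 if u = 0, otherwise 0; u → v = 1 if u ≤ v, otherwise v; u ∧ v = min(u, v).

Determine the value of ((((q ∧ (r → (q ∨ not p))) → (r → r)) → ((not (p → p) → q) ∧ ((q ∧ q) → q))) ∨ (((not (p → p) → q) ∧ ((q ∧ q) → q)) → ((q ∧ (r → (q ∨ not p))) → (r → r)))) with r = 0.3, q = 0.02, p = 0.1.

1.00

not p: Gödel ¬ of 0.1 = 0 (operand ≠ 0)
(q ∨ not p) = max(0.02, 0) = 0.02
(r → (q ∨ not p)): 0.3 > 0.02, so result = 0.02
(q ∧ (r → (q ∨ not p))) = min(0.02, 0.02) = 0.02
(r → r): 0.3 ≤ 0.3, so result = 1
((q ∧ (r → (q ∨ not p))) → (r → r)): 0.02 ≤ 1, so result = 1
(p → p): 0.1 ≤ 0.1, so result = 1
not (p → p): Gödel ¬ of 1 = 0 (operand ≠ 0)
(not (p → p) → q): 0 ≤ 0.02, so result = 1
(q ∧ q) = min(0.02, 0.02) = 0.02
((q ∧ q) → q): 0.02 ≤ 0.02, so result = 1
((not (p → p) → q) ∧ ((q ∧ q) → q)) = min(1, 1) = 1
(((q ∧ (r → (q ∨ not p))) → (r → r)) → ((not (p → p) → q) ∧ ((q ∧ q) → q))): 1 ≤ 1, so result = 1
(p → p): 0.1 ≤ 0.1, so result = 1
not (p → p): Gödel ¬ of 1 = 0 (operand ≠ 0)
(not (p → p) → q): 0 ≤ 0.02, so result = 1
(q ∧ q) = min(0.02, 0.02) = 0.02
((q ∧ q) → q): 0.02 ≤ 0.02, so result = 1
((not (p → p) → q) ∧ ((q ∧ q) → q)) = min(1, 1) = 1
not p: Gödel ¬ of 0.1 = 0 (operand ≠ 0)
(q ∨ not p) = max(0.02, 0) = 0.02
(r → (q ∨ not p)): 0.3 > 0.02, so result = 0.02
(q ∧ (r → (q ∨ not p))) = min(0.02, 0.02) = 0.02
(r → r): 0.3 ≤ 0.3, so result = 1
((q ∧ (r → (q ∨ not p))) → (r → r)): 0.02 ≤ 1, so result = 1
(((not (p → p) → q) ∧ ((q ∧ q) → q)) → ((q ∧ (r → (q ∨ not p))) → (r → r))): 1 ≤ 1, so result = 1
((((q ∧ (r → (q ∨ not p))) → (r → r)) → ((not (p → p) → q) ∧ ((q ∧ q) → q))) ∨ (((not (p → p) → q) ∧ ((q ∧ q) → q)) → ((q ∧ (r → (q ∨ not p))) → (r → r)))) = max(1, 1) = 1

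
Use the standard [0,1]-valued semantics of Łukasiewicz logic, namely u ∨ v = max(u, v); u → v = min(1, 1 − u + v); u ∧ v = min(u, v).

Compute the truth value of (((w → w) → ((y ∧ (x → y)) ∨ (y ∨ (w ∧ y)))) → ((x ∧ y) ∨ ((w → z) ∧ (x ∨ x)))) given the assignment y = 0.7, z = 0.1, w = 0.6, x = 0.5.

(w → w): min(1, 1 − 0.6 + 0.6) = 1
(x → y): min(1, 1 − 0.5 + 0.7) = 1
(y ∧ (x → y)) = min(0.7, 1) = 0.7
(w ∧ y) = min(0.6, 0.7) = 0.6
(y ∨ (w ∧ y)) = max(0.7, 0.6) = 0.7
((y ∧ (x → y)) ∨ (y ∨ (w ∧ y))) = max(0.7, 0.7) = 0.7
((w → w) → ((y ∧ (x → y)) ∨ (y ∨ (w ∧ y)))): min(1, 1 − 1 + 0.7) = 0.7
(x ∧ y) = min(0.5, 0.7) = 0.5
(w → z): min(1, 1 − 0.6 + 0.1) = 0.5
(x ∨ x) = max(0.5, 0.5) = 0.5
((w → z) ∧ (x ∨ x)) = min(0.5, 0.5) = 0.5
((x ∧ y) ∨ ((w → z) ∧ (x ∨ x))) = max(0.5, 0.5) = 0.5
(((w → w) → ((y ∧ (x → y)) ∨ (y ∨ (w ∧ y)))) → ((x ∧ y) ∨ ((w → z) ∧ (x ∨ x)))): min(1, 1 − 0.7 + 0.5) = 0.8

0.80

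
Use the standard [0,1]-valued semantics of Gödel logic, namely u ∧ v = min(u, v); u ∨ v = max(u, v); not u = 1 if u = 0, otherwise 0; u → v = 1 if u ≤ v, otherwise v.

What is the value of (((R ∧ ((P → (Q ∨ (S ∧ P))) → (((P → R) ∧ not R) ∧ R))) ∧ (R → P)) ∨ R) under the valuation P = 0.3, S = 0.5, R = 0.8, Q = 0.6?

0.80

(S ∧ P) = min(0.5, 0.3) = 0.3
(Q ∨ (S ∧ P)) = max(0.6, 0.3) = 0.6
(P → (Q ∨ (S ∧ P))): 0.3 ≤ 0.6, so result = 1
(P → R): 0.3 ≤ 0.8, so result = 1
not R: Gödel ¬ of 0.8 = 0 (operand ≠ 0)
((P → R) ∧ not R) = min(1, 0) = 0
(((P → R) ∧ not R) ∧ R) = min(0, 0.8) = 0
((P → (Q ∨ (S ∧ P))) → (((P → R) ∧ not R) ∧ R)): 1 > 0, so result = 0
(R ∧ ((P → (Q ∨ (S ∧ P))) → (((P → R) ∧ not R) ∧ R))) = min(0.8, 0) = 0
(R → P): 0.8 > 0.3, so result = 0.3
((R ∧ ((P → (Q ∨ (S ∧ P))) → (((P → R) ∧ not R) ∧ R))) ∧ (R → P)) = min(0, 0.3) = 0
(((R ∧ ((P → (Q ∨ (S ∧ P))) → (((P → R) ∧ not R) ∧ R))) ∧ (R → P)) ∨ R) = max(0, 0.8) = 0.8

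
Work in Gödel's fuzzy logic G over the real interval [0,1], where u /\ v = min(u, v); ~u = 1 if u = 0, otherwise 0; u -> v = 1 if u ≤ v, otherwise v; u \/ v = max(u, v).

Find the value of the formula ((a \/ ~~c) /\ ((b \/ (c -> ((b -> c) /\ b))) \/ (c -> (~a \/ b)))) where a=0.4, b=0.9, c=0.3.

~c: Gödel ¬ of 0.3 = 0 (operand ≠ 0)
~~c: Gödel ¬ of 0 = 1 (operand is 0)
(a \/ ~~c) = max(0.4, 1) = 1
(b -> c): 0.9 > 0.3, so result = 0.3
((b -> c) /\ b) = min(0.3, 0.9) = 0.3
(c -> ((b -> c) /\ b)): 0.3 ≤ 0.3, so result = 1
(b \/ (c -> ((b -> c) /\ b))) = max(0.9, 1) = 1
~a: Gödel ¬ of 0.4 = 0 (operand ≠ 0)
(~a \/ b) = max(0, 0.9) = 0.9
(c -> (~a \/ b)): 0.3 ≤ 0.9, so result = 1
((b \/ (c -> ((b -> c) /\ b))) \/ (c -> (~a \/ b))) = max(1, 1) = 1
((a \/ ~~c) /\ ((b \/ (c -> ((b -> c) /\ b))) \/ (c -> (~a \/ b)))) = min(1, 1) = 1

1.00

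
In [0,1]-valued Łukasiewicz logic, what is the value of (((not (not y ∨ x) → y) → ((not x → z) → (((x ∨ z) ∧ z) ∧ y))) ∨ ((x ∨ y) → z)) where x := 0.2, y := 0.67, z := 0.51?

0.84

not y: Łukasiewicz ¬ gives 1 − 0.67 = 0.33
(not y ∨ x) = max(0.33, 0.2) = 0.33
not (not y ∨ x): Łukasiewicz ¬ gives 1 − 0.33 = 0.67
(not (not y ∨ x) → y): min(1, 1 − 0.67 + 0.67) = 1
not x: Łukasiewicz ¬ gives 1 − 0.2 = 0.8
(not x → z): min(1, 1 − 0.8 + 0.51) = 0.71
(x ∨ z) = max(0.2, 0.51) = 0.51
((x ∨ z) ∧ z) = min(0.51, 0.51) = 0.51
(((x ∨ z) ∧ z) ∧ y) = min(0.51, 0.67) = 0.51
((not x → z) → (((x ∨ z) ∧ z) ∧ y)): min(1, 1 − 0.71 + 0.51) = 0.8
((not (not y ∨ x) → y) → ((not x → z) → (((x ∨ z) ∧ z) ∧ y))): min(1, 1 − 1 + 0.8) = 0.8
(x ∨ y) = max(0.2, 0.67) = 0.67
((x ∨ y) → z): min(1, 1 − 0.67 + 0.51) = 0.84
(((not (not y ∨ x) → y) → ((not x → z) → (((x ∨ z) ∧ z) ∧ y))) ∨ ((x ∨ y) → z)) = max(0.8, 0.84) = 0.84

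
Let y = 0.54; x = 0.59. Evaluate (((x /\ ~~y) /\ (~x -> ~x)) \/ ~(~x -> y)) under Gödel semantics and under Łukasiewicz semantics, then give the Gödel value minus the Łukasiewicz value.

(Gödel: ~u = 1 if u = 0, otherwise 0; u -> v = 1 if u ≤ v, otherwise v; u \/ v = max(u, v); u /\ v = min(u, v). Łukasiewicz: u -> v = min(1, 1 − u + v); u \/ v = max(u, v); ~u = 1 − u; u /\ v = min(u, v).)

Gödel evaluation:
  ~y: Gödel ¬ of 0.54 = 0 (operand ≠ 0)
  ~~y: Gödel ¬ of 0 = 1 (operand is 0)
  (x /\ ~~y) = min(0.59, 1) = 0.59
  ~x: Gödel ¬ of 0.59 = 0 (operand ≠ 0)
  ~x: Gödel ¬ of 0.59 = 0 (operand ≠ 0)
  (~x -> ~x): 0 ≤ 0, so result = 1
  ((x /\ ~~y) /\ (~x -> ~x)) = min(0.59, 1) = 0.59
  ~x: Gödel ¬ of 0.59 = 0 (operand ≠ 0)
  (~x -> y): 0 ≤ 0.54, so result = 1
  ~(~x -> y): Gödel ¬ of 1 = 0 (operand ≠ 0)
  (((x /\ ~~y) /\ (~x -> ~x)) \/ ~(~x -> y)) = max(0.59, 0) = 0.59
  Gödel value = 0.59
Łukasiewicz evaluation:
  ~y: Łukasiewicz ¬ gives 1 − 0.54 = 0.46
  ~~y: Łukasiewicz ¬ gives 1 − 0.46 = 0.54
  (x /\ ~~y) = min(0.59, 0.54) = 0.54
  ~x: Łukasiewicz ¬ gives 1 − 0.59 = 0.41
  ~x: Łukasiewicz ¬ gives 1 − 0.59 = 0.41
  (~x -> ~x): min(1, 1 − 0.41 + 0.41) = 1
  ((x /\ ~~y) /\ (~x -> ~x)) = min(0.54, 1) = 0.54
  ~x: Łukasiewicz ¬ gives 1 − 0.59 = 0.41
  (~x -> y): min(1, 1 − 0.41 + 0.54) = 1
  ~(~x -> y): Łukasiewicz ¬ gives 1 − 1 = 0
  (((x /\ ~~y) /\ (~x -> ~x)) \/ ~(~x -> y)) = max(0.54, 0) = 0.54
  Łukasiewicz value = 0.54
Difference: 0.59 − 0.54 = 0.05

0.05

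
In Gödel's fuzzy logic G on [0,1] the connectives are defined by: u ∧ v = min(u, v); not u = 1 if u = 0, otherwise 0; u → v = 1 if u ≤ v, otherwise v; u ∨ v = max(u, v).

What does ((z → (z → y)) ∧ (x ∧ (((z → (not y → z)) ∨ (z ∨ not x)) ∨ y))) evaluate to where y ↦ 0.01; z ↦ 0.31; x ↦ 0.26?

0.01

(z → y): 0.31 > 0.01, so result = 0.01
(z → (z → y)): 0.31 > 0.01, so result = 0.01
not y: Gödel ¬ of 0.01 = 0 (operand ≠ 0)
(not y → z): 0 ≤ 0.31, so result = 1
(z → (not y → z)): 0.31 ≤ 1, so result = 1
not x: Gödel ¬ of 0.26 = 0 (operand ≠ 0)
(z ∨ not x) = max(0.31, 0) = 0.31
((z → (not y → z)) ∨ (z ∨ not x)) = max(1, 0.31) = 1
(((z → (not y → z)) ∨ (z ∨ not x)) ∨ y) = max(1, 0.01) = 1
(x ∧ (((z → (not y → z)) ∨ (z ∨ not x)) ∨ y)) = min(0.26, 1) = 0.26
((z → (z → y)) ∧ (x ∧ (((z → (not y → z)) ∨ (z ∨ not x)) ∨ y))) = min(0.01, 0.26) = 0.01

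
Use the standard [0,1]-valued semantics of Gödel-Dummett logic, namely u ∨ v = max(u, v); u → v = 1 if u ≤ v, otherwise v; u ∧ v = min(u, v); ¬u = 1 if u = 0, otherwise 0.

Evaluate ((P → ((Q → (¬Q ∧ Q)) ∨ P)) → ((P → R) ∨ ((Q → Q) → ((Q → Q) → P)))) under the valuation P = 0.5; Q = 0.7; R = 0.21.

0.50

¬Q: Gödel ¬ of 0.7 = 0 (operand ≠ 0)
(¬Q ∧ Q) = min(0, 0.7) = 0
(Q → (¬Q ∧ Q)): 0.7 > 0, so result = 0
((Q → (¬Q ∧ Q)) ∨ P) = max(0, 0.5) = 0.5
(P → ((Q → (¬Q ∧ Q)) ∨ P)): 0.5 ≤ 0.5, so result = 1
(P → R): 0.5 > 0.21, so result = 0.21
(Q → Q): 0.7 ≤ 0.7, so result = 1
(Q → Q): 0.7 ≤ 0.7, so result = 1
((Q → Q) → P): 1 > 0.5, so result = 0.5
((Q → Q) → ((Q → Q) → P)): 1 > 0.5, so result = 0.5
((P → R) ∨ ((Q → Q) → ((Q → Q) → P))) = max(0.21, 0.5) = 0.5
((P → ((Q → (¬Q ∧ Q)) ∨ P)) → ((P → R) ∨ ((Q → Q) → ((Q → Q) → P)))): 1 > 0.5, so result = 0.5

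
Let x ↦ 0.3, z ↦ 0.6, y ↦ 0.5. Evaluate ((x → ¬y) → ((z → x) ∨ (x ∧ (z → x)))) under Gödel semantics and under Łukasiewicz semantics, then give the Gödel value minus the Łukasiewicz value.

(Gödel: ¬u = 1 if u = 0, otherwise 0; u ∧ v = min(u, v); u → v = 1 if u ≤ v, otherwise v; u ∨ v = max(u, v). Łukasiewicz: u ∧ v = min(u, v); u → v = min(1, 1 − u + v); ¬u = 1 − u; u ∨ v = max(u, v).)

0.30

Gödel evaluation:
  ¬y: Gödel ¬ of 0.5 = 0 (operand ≠ 0)
  (x → ¬y): 0.3 > 0, so result = 0
  (z → x): 0.6 > 0.3, so result = 0.3
  (z → x): 0.6 > 0.3, so result = 0.3
  (x ∧ (z → x)) = min(0.3, 0.3) = 0.3
  ((z → x) ∨ (x ∧ (z → x))) = max(0.3, 0.3) = 0.3
  ((x → ¬y) → ((z → x) ∨ (x ∧ (z → x)))): 0 ≤ 0.3, so result = 1
  Gödel value = 1
Łukasiewicz evaluation:
  ¬y: Łukasiewicz ¬ gives 1 − 0.5 = 0.5
  (x → ¬y): min(1, 1 − 0.3 + 0.5) = 1
  (z → x): min(1, 1 − 0.6 + 0.3) = 0.7
  (z → x): min(1, 1 − 0.6 + 0.3) = 0.7
  (x ∧ (z → x)) = min(0.3, 0.7) = 0.3
  ((z → x) ∨ (x ∧ (z → x))) = max(0.7, 0.3) = 0.7
  ((x → ¬y) → ((z → x) ∨ (x ∧ (z → x)))): min(1, 1 − 1 + 0.7) = 0.7
  Łukasiewicz value = 0.7
Difference: 1 − 0.7 = 0.30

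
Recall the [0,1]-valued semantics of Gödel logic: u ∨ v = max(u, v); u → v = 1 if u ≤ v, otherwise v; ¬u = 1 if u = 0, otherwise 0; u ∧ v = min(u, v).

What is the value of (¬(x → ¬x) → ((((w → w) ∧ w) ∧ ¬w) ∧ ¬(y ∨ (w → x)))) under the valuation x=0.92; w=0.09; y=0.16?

¬x: Gödel ¬ of 0.92 = 0 (operand ≠ 0)
(x → ¬x): 0.92 > 0, so result = 0
¬(x → ¬x): Gödel ¬ of 0 = 1 (operand is 0)
(w → w): 0.09 ≤ 0.09, so result = 1
((w → w) ∧ w) = min(1, 0.09) = 0.09
¬w: Gödel ¬ of 0.09 = 0 (operand ≠ 0)
(((w → w) ∧ w) ∧ ¬w) = min(0.09, 0) = 0
(w → x): 0.09 ≤ 0.92, so result = 1
(y ∨ (w → x)) = max(0.16, 1) = 1
¬(y ∨ (w → x)): Gödel ¬ of 1 = 0 (operand ≠ 0)
((((w → w) ∧ w) ∧ ¬w) ∧ ¬(y ∨ (w → x))) = min(0, 0) = 0
(¬(x → ¬x) → ((((w → w) ∧ w) ∧ ¬w) ∧ ¬(y ∨ (w → x)))): 1 > 0, so result = 0

0.00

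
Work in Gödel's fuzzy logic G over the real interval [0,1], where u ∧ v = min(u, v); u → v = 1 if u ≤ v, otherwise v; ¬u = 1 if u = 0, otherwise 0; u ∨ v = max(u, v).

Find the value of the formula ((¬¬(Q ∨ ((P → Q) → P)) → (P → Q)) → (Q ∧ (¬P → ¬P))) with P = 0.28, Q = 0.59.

(P → Q): 0.28 ≤ 0.59, so result = 1
((P → Q) → P): 1 > 0.28, so result = 0.28
(Q ∨ ((P → Q) → P)) = max(0.59, 0.28) = 0.59
¬(Q ∨ ((P → Q) → P)): Gödel ¬ of 0.59 = 0 (operand ≠ 0)
¬¬(Q ∨ ((P → Q) → P)): Gödel ¬ of 0 = 1 (operand is 0)
(P → Q): 0.28 ≤ 0.59, so result = 1
(¬¬(Q ∨ ((P → Q) → P)) → (P → Q)): 1 ≤ 1, so result = 1
¬P: Gödel ¬ of 0.28 = 0 (operand ≠ 0)
¬P: Gödel ¬ of 0.28 = 0 (operand ≠ 0)
(¬P → ¬P): 0 ≤ 0, so result = 1
(Q ∧ (¬P → ¬P)) = min(0.59, 1) = 0.59
((¬¬(Q ∨ ((P → Q) → P)) → (P → Q)) → (Q ∧ (¬P → ¬P))): 1 > 0.59, so result = 0.59

0.59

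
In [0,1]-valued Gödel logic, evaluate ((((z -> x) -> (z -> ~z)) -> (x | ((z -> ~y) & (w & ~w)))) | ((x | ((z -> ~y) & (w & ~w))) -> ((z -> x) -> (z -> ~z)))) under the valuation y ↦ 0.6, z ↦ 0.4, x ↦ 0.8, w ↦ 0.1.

1.00

(z -> x): 0.4 ≤ 0.8, so result = 1
~z: Gödel ¬ of 0.4 = 0 (operand ≠ 0)
(z -> ~z): 0.4 > 0, so result = 0
((z -> x) -> (z -> ~z)): 1 > 0, so result = 0
~y: Gödel ¬ of 0.6 = 0 (operand ≠ 0)
(z -> ~y): 0.4 > 0, so result = 0
~w: Gödel ¬ of 0.1 = 0 (operand ≠ 0)
(w & ~w) = min(0.1, 0) = 0
((z -> ~y) & (w & ~w)) = min(0, 0) = 0
(x | ((z -> ~y) & (w & ~w))) = max(0.8, 0) = 0.8
(((z -> x) -> (z -> ~z)) -> (x | ((z -> ~y) & (w & ~w)))): 0 ≤ 0.8, so result = 1
~y: Gödel ¬ of 0.6 = 0 (operand ≠ 0)
(z -> ~y): 0.4 > 0, so result = 0
~w: Gödel ¬ of 0.1 = 0 (operand ≠ 0)
(w & ~w) = min(0.1, 0) = 0
((z -> ~y) & (w & ~w)) = min(0, 0) = 0
(x | ((z -> ~y) & (w & ~w))) = max(0.8, 0) = 0.8
(z -> x): 0.4 ≤ 0.8, so result = 1
~z: Gödel ¬ of 0.4 = 0 (operand ≠ 0)
(z -> ~z): 0.4 > 0, so result = 0
((z -> x) -> (z -> ~z)): 1 > 0, so result = 0
((x | ((z -> ~y) & (w & ~w))) -> ((z -> x) -> (z -> ~z))): 0.8 > 0, so result = 0
((((z -> x) -> (z -> ~z)) -> (x | ((z -> ~y) & (w & ~w)))) | ((x | ((z -> ~y) & (w & ~w))) -> ((z -> x) -> (z -> ~z)))) = max(1, 0) = 1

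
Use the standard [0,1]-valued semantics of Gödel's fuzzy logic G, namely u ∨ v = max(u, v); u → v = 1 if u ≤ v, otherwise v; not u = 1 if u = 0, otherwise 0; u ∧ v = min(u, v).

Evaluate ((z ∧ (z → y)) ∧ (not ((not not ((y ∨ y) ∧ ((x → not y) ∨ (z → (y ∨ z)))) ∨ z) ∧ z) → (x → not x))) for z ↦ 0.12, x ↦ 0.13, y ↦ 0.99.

(z → y): 0.12 ≤ 0.99, so result = 1
(z ∧ (z → y)) = min(0.12, 1) = 0.12
(y ∨ y) = max(0.99, 0.99) = 0.99
not y: Gödel ¬ of 0.99 = 0 (operand ≠ 0)
(x → not y): 0.13 > 0, so result = 0
(y ∨ z) = max(0.99, 0.12) = 0.99
(z → (y ∨ z)): 0.12 ≤ 0.99, so result = 1
((x → not y) ∨ (z → (y ∨ z))) = max(0, 1) = 1
((y ∨ y) ∧ ((x → not y) ∨ (z → (y ∨ z)))) = min(0.99, 1) = 0.99
not ((y ∨ y) ∧ ((x → not y) ∨ (z → (y ∨ z)))): Gödel ¬ of 0.99 = 0 (operand ≠ 0)
not not ((y ∨ y) ∧ ((x → not y) ∨ (z → (y ∨ z)))): Gödel ¬ of 0 = 1 (operand is 0)
(not not ((y ∨ y) ∧ ((x → not y) ∨ (z → (y ∨ z)))) ∨ z) = max(1, 0.12) = 1
((not not ((y ∨ y) ∧ ((x → not y) ∨ (z → (y ∨ z)))) ∨ z) ∧ z) = min(1, 0.12) = 0.12
not ((not not ((y ∨ y) ∧ ((x → not y) ∨ (z → (y ∨ z)))) ∨ z) ∧ z): Gödel ¬ of 0.12 = 0 (operand ≠ 0)
not x: Gödel ¬ of 0.13 = 0 (operand ≠ 0)
(x → not x): 0.13 > 0, so result = 0
(not ((not not ((y ∨ y) ∧ ((x → not y) ∨ (z → (y ∨ z)))) ∨ z) ∧ z) → (x → not x)): 0 ≤ 0, so result = 1
((z ∧ (z → y)) ∧ (not ((not not ((y ∨ y) ∧ ((x → not y) ∨ (z → (y ∨ z)))) ∨ z) ∧ z) → (x → not x))) = min(0.12, 1) = 0.12

0.12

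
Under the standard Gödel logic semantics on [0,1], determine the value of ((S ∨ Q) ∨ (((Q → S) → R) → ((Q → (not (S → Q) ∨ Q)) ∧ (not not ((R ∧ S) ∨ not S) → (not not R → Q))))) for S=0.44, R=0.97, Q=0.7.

(S ∨ Q) = max(0.44, 0.7) = 0.7
(Q → S): 0.7 > 0.44, so result = 0.44
((Q → S) → R): 0.44 ≤ 0.97, so result = 1
(S → Q): 0.44 ≤ 0.7, so result = 1
not (S → Q): Gödel ¬ of 1 = 0 (operand ≠ 0)
(not (S → Q) ∨ Q) = max(0, 0.7) = 0.7
(Q → (not (S → Q) ∨ Q)): 0.7 ≤ 0.7, so result = 1
(R ∧ S) = min(0.97, 0.44) = 0.44
not S: Gödel ¬ of 0.44 = 0 (operand ≠ 0)
((R ∧ S) ∨ not S) = max(0.44, 0) = 0.44
not ((R ∧ S) ∨ not S): Gödel ¬ of 0.44 = 0 (operand ≠ 0)
not not ((R ∧ S) ∨ not S): Gödel ¬ of 0 = 1 (operand is 0)
not R: Gödel ¬ of 0.97 = 0 (operand ≠ 0)
not not R: Gödel ¬ of 0 = 1 (operand is 0)
(not not R → Q): 1 > 0.7, so result = 0.7
(not not ((R ∧ S) ∨ not S) → (not not R → Q)): 1 > 0.7, so result = 0.7
((Q → (not (S → Q) ∨ Q)) ∧ (not not ((R ∧ S) ∨ not S) → (not not R → Q))) = min(1, 0.7) = 0.7
(((Q → S) → R) → ((Q → (not (S → Q) ∨ Q)) ∧ (not not ((R ∧ S) ∨ not S) → (not not R → Q)))): 1 > 0.7, so result = 0.7
((S ∨ Q) ∨ (((Q → S) → R) → ((Q → (not (S → Q) ∨ Q)) ∧ (not not ((R ∧ S) ∨ not S) → (not not R → Q))))) = max(0.7, 0.7) = 0.7

0.70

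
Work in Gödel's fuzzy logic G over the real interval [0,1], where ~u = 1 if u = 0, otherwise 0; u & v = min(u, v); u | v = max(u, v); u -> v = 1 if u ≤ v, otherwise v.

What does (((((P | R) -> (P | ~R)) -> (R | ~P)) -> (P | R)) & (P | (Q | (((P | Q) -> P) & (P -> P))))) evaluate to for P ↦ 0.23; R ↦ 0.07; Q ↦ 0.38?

0.38

(P | R) = max(0.23, 0.07) = 0.23
~R: Gödel ¬ of 0.07 = 0 (operand ≠ 0)
(P | ~R) = max(0.23, 0) = 0.23
((P | R) -> (P | ~R)): 0.23 ≤ 0.23, so result = 1
~P: Gödel ¬ of 0.23 = 0 (operand ≠ 0)
(R | ~P) = max(0.07, 0) = 0.07
(((P | R) -> (P | ~R)) -> (R | ~P)): 1 > 0.07, so result = 0.07
(P | R) = max(0.23, 0.07) = 0.23
((((P | R) -> (P | ~R)) -> (R | ~P)) -> (P | R)): 0.07 ≤ 0.23, so result = 1
(P | Q) = max(0.23, 0.38) = 0.38
((P | Q) -> P): 0.38 > 0.23, so result = 0.23
(P -> P): 0.23 ≤ 0.23, so result = 1
(((P | Q) -> P) & (P -> P)) = min(0.23, 1) = 0.23
(Q | (((P | Q) -> P) & (P -> P))) = max(0.38, 0.23) = 0.38
(P | (Q | (((P | Q) -> P) & (P -> P)))) = max(0.23, 0.38) = 0.38
(((((P | R) -> (P | ~R)) -> (R | ~P)) -> (P | R)) & (P | (Q | (((P | Q) -> P) & (P -> P))))) = min(1, 0.38) = 0.38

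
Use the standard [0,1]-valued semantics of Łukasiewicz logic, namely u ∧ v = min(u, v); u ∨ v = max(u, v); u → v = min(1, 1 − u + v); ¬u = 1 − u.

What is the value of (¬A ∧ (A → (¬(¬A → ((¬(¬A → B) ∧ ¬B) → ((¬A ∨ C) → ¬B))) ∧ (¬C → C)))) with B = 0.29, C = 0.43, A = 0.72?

0.28

¬A: Łukasiewicz ¬ gives 1 − 0.72 = 0.28
¬A: Łukasiewicz ¬ gives 1 − 0.72 = 0.28
¬A: Łukasiewicz ¬ gives 1 − 0.72 = 0.28
(¬A → B): min(1, 1 − 0.28 + 0.29) = 1
¬(¬A → B): Łukasiewicz ¬ gives 1 − 1 = 0
¬B: Łukasiewicz ¬ gives 1 − 0.29 = 0.71
(¬(¬A → B) ∧ ¬B) = min(0, 0.71) = 0
¬A: Łukasiewicz ¬ gives 1 − 0.72 = 0.28
(¬A ∨ C) = max(0.28, 0.43) = 0.43
¬B: Łukasiewicz ¬ gives 1 − 0.29 = 0.71
((¬A ∨ C) → ¬B): min(1, 1 − 0.43 + 0.71) = 1
((¬(¬A → B) ∧ ¬B) → ((¬A ∨ C) → ¬B)): min(1, 1 − 0 + 1) = 1
(¬A → ((¬(¬A → B) ∧ ¬B) → ((¬A ∨ C) → ¬B))): min(1, 1 − 0.28 + 1) = 1
¬(¬A → ((¬(¬A → B) ∧ ¬B) → ((¬A ∨ C) → ¬B))): Łukasiewicz ¬ gives 1 − 1 = 0
¬C: Łukasiewicz ¬ gives 1 − 0.43 = 0.57
(¬C → C): min(1, 1 − 0.57 + 0.43) = 0.86
(¬(¬A → ((¬(¬A → B) ∧ ¬B) → ((¬A ∨ C) → ¬B))) ∧ (¬C → C)) = min(0, 0.86) = 0
(A → (¬(¬A → ((¬(¬A → B) ∧ ¬B) → ((¬A ∨ C) → ¬B))) ∧ (¬C → C))): min(1, 1 − 0.72 + 0) = 0.28
(¬A ∧ (A → (¬(¬A → ((¬(¬A → B) ∧ ¬B) → ((¬A ∨ C) → ¬B))) ∧ (¬C → C)))) = min(0.28, 0.28) = 0.28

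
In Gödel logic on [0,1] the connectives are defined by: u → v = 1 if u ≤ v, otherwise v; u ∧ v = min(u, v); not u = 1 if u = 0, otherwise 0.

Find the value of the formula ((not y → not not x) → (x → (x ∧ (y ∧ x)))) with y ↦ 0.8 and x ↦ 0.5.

not y: Gödel ¬ of 0.8 = 0 (operand ≠ 0)
not x: Gödel ¬ of 0.5 = 0 (operand ≠ 0)
not not x: Gödel ¬ of 0 = 1 (operand is 0)
(not y → not not x): 0 ≤ 1, so result = 1
(y ∧ x) = min(0.8, 0.5) = 0.5
(x ∧ (y ∧ x)) = min(0.5, 0.5) = 0.5
(x → (x ∧ (y ∧ x))): 0.5 ≤ 0.5, so result = 1
((not y → not not x) → (x → (x ∧ (y ∧ x)))): 1 ≤ 1, so result = 1

1.00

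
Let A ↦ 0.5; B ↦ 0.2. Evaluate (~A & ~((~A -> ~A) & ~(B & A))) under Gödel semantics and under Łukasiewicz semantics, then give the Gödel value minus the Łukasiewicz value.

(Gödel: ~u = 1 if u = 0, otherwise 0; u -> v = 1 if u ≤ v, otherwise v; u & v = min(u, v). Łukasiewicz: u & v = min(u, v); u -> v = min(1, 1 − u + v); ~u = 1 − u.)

-0.20

Gödel evaluation:
  ~A: Gödel ¬ of 0.5 = 0 (operand ≠ 0)
  ~A: Gödel ¬ of 0.5 = 0 (operand ≠ 0)
  ~A: Gödel ¬ of 0.5 = 0 (operand ≠ 0)
  (~A -> ~A): 0 ≤ 0, so result = 1
  (B & A) = min(0.2, 0.5) = 0.2
  ~(B & A): Gödel ¬ of 0.2 = 0 (operand ≠ 0)
  ((~A -> ~A) & ~(B & A)) = min(1, 0) = 0
  ~((~A -> ~A) & ~(B & A)): Gödel ¬ of 0 = 1 (operand is 0)
  (~A & ~((~A -> ~A) & ~(B & A))) = min(0, 1) = 0
  Gödel value = 0
Łukasiewicz evaluation:
  ~A: Łukasiewicz ¬ gives 1 − 0.5 = 0.5
  ~A: Łukasiewicz ¬ gives 1 − 0.5 = 0.5
  ~A: Łukasiewicz ¬ gives 1 − 0.5 = 0.5
  (~A -> ~A): min(1, 1 − 0.5 + 0.5) = 1
  (B & A) = min(0.2, 0.5) = 0.2
  ~(B & A): Łukasiewicz ¬ gives 1 − 0.2 = 0.8
  ((~A -> ~A) & ~(B & A)) = min(1, 0.8) = 0.8
  ~((~A -> ~A) & ~(B & A)): Łukasiewicz ¬ gives 1 − 0.8 = 0.2
  (~A & ~((~A -> ~A) & ~(B & A))) = min(0.5, 0.2) = 0.2
  Łukasiewicz value = 0.2
Difference: 0 − 0.2 = -0.20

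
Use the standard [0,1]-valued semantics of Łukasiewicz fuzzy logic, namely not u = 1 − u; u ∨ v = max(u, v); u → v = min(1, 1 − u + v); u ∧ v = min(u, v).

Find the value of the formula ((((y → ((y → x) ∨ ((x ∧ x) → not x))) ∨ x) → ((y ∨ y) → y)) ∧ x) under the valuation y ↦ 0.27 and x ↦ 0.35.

0.35

(y → x): min(1, 1 − 0.27 + 0.35) = 1
(x ∧ x) = min(0.35, 0.35) = 0.35
not x: Łukasiewicz ¬ gives 1 − 0.35 = 0.65
((x ∧ x) → not x): min(1, 1 − 0.35 + 0.65) = 1
((y → x) ∨ ((x ∧ x) → not x)) = max(1, 1) = 1
(y → ((y → x) ∨ ((x ∧ x) → not x))): min(1, 1 − 0.27 + 1) = 1
((y → ((y → x) ∨ ((x ∧ x) → not x))) ∨ x) = max(1, 0.35) = 1
(y ∨ y) = max(0.27, 0.27) = 0.27
((y ∨ y) → y): min(1, 1 − 0.27 + 0.27) = 1
(((y → ((y → x) ∨ ((x ∧ x) → not x))) ∨ x) → ((y ∨ y) → y)): min(1, 1 − 1 + 1) = 1
((((y → ((y → x) ∨ ((x ∧ x) → not x))) ∨ x) → ((y ∨ y) → y)) ∧ x) = min(1, 0.35) = 0.35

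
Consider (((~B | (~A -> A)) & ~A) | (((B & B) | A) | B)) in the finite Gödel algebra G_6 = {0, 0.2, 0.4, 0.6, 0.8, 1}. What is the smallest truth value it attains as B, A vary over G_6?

The minimum is attained at B = 0, A = 0.2:
  ~B: Gödel ¬ of 0 = 1 (operand is 0)
  ~A: Gödel ¬ of 0.2 = 0 (operand ≠ 0)
  (~A -> A): 0 ≤ 0.2, so result = 1
  (~B | (~A -> A)) = max(1, 1) = 1
  ~A: Gödel ¬ of 0.2 = 0 (operand ≠ 0)
  ((~B | (~A -> A)) & ~A) = min(1, 0) = 0
  (B & B) = min(0, 0) = 0
  ((B & B) | A) = max(0, 0.2) = 0.2
  (((B & B) | A) | B) = max(0.2, 0) = 0.2
  (((~B | (~A -> A)) & ~A) | (((B & B) | A) | B)) = max(0, 0.2) = 0.2
Checking all 36 assignments confirms none give a value below 0.20.

0.20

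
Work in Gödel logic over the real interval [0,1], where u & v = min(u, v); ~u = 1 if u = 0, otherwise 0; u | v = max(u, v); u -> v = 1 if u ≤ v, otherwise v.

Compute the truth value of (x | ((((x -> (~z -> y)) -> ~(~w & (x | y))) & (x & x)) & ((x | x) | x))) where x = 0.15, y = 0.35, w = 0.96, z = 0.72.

0.15

~z: Gödel ¬ of 0.72 = 0 (operand ≠ 0)
(~z -> y): 0 ≤ 0.35, so result = 1
(x -> (~z -> y)): 0.15 ≤ 1, so result = 1
~w: Gödel ¬ of 0.96 = 0 (operand ≠ 0)
(x | y) = max(0.15, 0.35) = 0.35
(~w & (x | y)) = min(0, 0.35) = 0
~(~w & (x | y)): Gödel ¬ of 0 = 1 (operand is 0)
((x -> (~z -> y)) -> ~(~w & (x | y))): 1 ≤ 1, so result = 1
(x & x) = min(0.15, 0.15) = 0.15
(((x -> (~z -> y)) -> ~(~w & (x | y))) & (x & x)) = min(1, 0.15) = 0.15
(x | x) = max(0.15, 0.15) = 0.15
((x | x) | x) = max(0.15, 0.15) = 0.15
((((x -> (~z -> y)) -> ~(~w & (x | y))) & (x & x)) & ((x | x) | x)) = min(0.15, 0.15) = 0.15
(x | ((((x -> (~z -> y)) -> ~(~w & (x | y))) & (x & x)) & ((x | x) | x))) = max(0.15, 0.15) = 0.15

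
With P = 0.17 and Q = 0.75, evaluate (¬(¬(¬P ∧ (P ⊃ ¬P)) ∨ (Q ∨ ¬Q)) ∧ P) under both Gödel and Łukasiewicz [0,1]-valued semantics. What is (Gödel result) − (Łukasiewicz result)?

-0.17

Gödel evaluation:
  ¬P: Gödel ¬ of 0.17 = 0 (operand ≠ 0)
  ¬P: Gödel ¬ of 0.17 = 0 (operand ≠ 0)
  (P ⊃ ¬P): 0.17 > 0, so result = 0
  (¬P ∧ (P ⊃ ¬P)) = min(0, 0) = 0
  ¬(¬P ∧ (P ⊃ ¬P)): Gödel ¬ of 0 = 1 (operand is 0)
  ¬Q: Gödel ¬ of 0.75 = 0 (operand ≠ 0)
  (Q ∨ ¬Q) = max(0.75, 0) = 0.75
  (¬(¬P ∧ (P ⊃ ¬P)) ∨ (Q ∨ ¬Q)) = max(1, 0.75) = 1
  ¬(¬(¬P ∧ (P ⊃ ¬P)) ∨ (Q ∨ ¬Q)): Gödel ¬ of 1 = 0 (operand ≠ 0)
  (¬(¬(¬P ∧ (P ⊃ ¬P)) ∨ (Q ∨ ¬Q)) ∧ P) = min(0, 0.17) = 0
  Gödel value = 0
Łukasiewicz evaluation:
  ¬P: Łukasiewicz ¬ gives 1 − 0.17 = 0.83
  ¬P: Łukasiewicz ¬ gives 1 − 0.17 = 0.83
  (P ⊃ ¬P): min(1, 1 − 0.17 + 0.83) = 1
  (¬P ∧ (P ⊃ ¬P)) = min(0.83, 1) = 0.83
  ¬(¬P ∧ (P ⊃ ¬P)): Łukasiewicz ¬ gives 1 − 0.83 = 0.17
  ¬Q: Łukasiewicz ¬ gives 1 − 0.75 = 0.25
  (Q ∨ ¬Q) = max(0.75, 0.25) = 0.75
  (¬(¬P ∧ (P ⊃ ¬P)) ∨ (Q ∨ ¬Q)) = max(0.17, 0.75) = 0.75
  ¬(¬(¬P ∧ (P ⊃ ¬P)) ∨ (Q ∨ ¬Q)): Łukasiewicz ¬ gives 1 − 0.75 = 0.25
  (¬(¬(¬P ∧ (P ⊃ ¬P)) ∨ (Q ∨ ¬Q)) ∧ P) = min(0.25, 0.17) = 0.17
  Łukasiewicz value = 0.17
Difference: 0 − 0.17 = -0.17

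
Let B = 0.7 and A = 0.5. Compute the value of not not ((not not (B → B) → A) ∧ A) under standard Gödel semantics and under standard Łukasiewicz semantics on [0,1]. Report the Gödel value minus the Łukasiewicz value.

Gödel evaluation:
  (B → B): 0.7 ≤ 0.7, so result = 1
  not (B → B): Gödel ¬ of 1 = 0 (operand ≠ 0)
  not not (B → B): Gödel ¬ of 0 = 1 (operand is 0)
  (not not (B → B) → A): 1 > 0.5, so result = 0.5
  ((not not (B → B) → A) ∧ A) = min(0.5, 0.5) = 0.5
  not ((not not (B → B) → A) ∧ A): Gödel ¬ of 0.5 = 0 (operand ≠ 0)
  not not ((not not (B → B) → A) ∧ A): Gödel ¬ of 0 = 1 (operand is 0)
  Gödel value = 1
Łukasiewicz evaluation:
  (B → B): min(1, 1 − 0.7 + 0.7) = 1
  not (B → B): Łukasiewicz ¬ gives 1 − 1 = 0
  not not (B → B): Łukasiewicz ¬ gives 1 − 0 = 1
  (not not (B → B) → A): min(1, 1 − 1 + 0.5) = 0.5
  ((not not (B → B) → A) ∧ A) = min(0.5, 0.5) = 0.5
  not ((not not (B → B) → A) ∧ A): Łukasiewicz ¬ gives 1 − 0.5 = 0.5
  not not ((not not (B → B) → A) ∧ A): Łukasiewicz ¬ gives 1 − 0.5 = 0.5
  Łukasiewicz value = 0.5
Difference: 1 − 0.5 = 0.50

0.50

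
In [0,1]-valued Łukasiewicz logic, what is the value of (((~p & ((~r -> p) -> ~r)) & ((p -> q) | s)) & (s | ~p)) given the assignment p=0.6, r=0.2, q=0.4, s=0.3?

~p: Łukasiewicz ¬ gives 1 − 0.6 = 0.4
~r: Łukasiewicz ¬ gives 1 − 0.2 = 0.8
(~r -> p): min(1, 1 − 0.8 + 0.6) = 0.8
~r: Łukasiewicz ¬ gives 1 − 0.2 = 0.8
((~r -> p) -> ~r): min(1, 1 − 0.8 + 0.8) = 1
(~p & ((~r -> p) -> ~r)) = min(0.4, 1) = 0.4
(p -> q): min(1, 1 − 0.6 + 0.4) = 0.8
((p -> q) | s) = max(0.8, 0.3) = 0.8
((~p & ((~r -> p) -> ~r)) & ((p -> q) | s)) = min(0.4, 0.8) = 0.4
~p: Łukasiewicz ¬ gives 1 − 0.6 = 0.4
(s | ~p) = max(0.3, 0.4) = 0.4
(((~p & ((~r -> p) -> ~r)) & ((p -> q) | s)) & (s | ~p)) = min(0.4, 0.4) = 0.4

0.40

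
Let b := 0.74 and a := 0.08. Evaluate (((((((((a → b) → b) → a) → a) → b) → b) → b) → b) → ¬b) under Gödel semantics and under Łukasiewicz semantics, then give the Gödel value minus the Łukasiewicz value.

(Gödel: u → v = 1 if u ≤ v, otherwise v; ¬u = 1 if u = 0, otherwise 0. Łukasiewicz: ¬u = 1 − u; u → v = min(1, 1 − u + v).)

-0.52

Gödel evaluation:
  (a → b): 0.08 ≤ 0.74, so result = 1
  ((a → b) → b): 1 > 0.74, so result = 0.74
  (((a → b) → b) → a): 0.74 > 0.08, so result = 0.08
  ((((a → b) → b) → a) → a): 0.08 ≤ 0.08, so result = 1
  (((((a → b) → b) → a) → a) → b): 1 > 0.74, so result = 0.74
  ((((((a → b) → b) → a) → a) → b) → b): 0.74 ≤ 0.74, so result = 1
  (((((((a → b) → b) → a) → a) → b) → b) → b): 1 > 0.74, so result = 0.74
  ((((((((a → b) → b) → a) → a) → b) → b) → b) → b): 0.74 ≤ 0.74, so result = 1
  ¬b: Gödel ¬ of 0.74 = 0 (operand ≠ 0)
  (((((((((a → b) → b) → a) → a) → b) → b) → b) → b) → ¬b): 1 > 0, so result = 0
  Gödel value = 0
Łukasiewicz evaluation:
  (a → b): min(1, 1 − 0.08 + 0.74) = 1
  ((a → b) → b): min(1, 1 − 1 + 0.74) = 0.74
  (((a → b) → b) → a): min(1, 1 − 0.74 + 0.08) = 0.34
  ((((a → b) → b) → a) → a): min(1, 1 − 0.34 + 0.08) = 0.74
  (((((a → b) → b) → a) → a) → b): min(1, 1 − 0.74 + 0.74) = 1
  ((((((a → b) → b) → a) → a) → b) → b): min(1, 1 − 1 + 0.74) = 0.74
  (((((((a → b) → b) → a) → a) → b) → b) → b): min(1, 1 − 0.74 + 0.74) = 1
  ((((((((a → b) → b) → a) → a) → b) → b) → b) → b): min(1, 1 − 1 + 0.74) = 0.74
  ¬b: Łukasiewicz ¬ gives 1 − 0.74 = 0.26
  (((((((((a → b) → b) → a) → a) → b) → b) → b) → b) → ¬b): min(1, 1 − 0.74 + 0.26) = 0.52
  Łukasiewicz value = 0.52
Difference: 0 − 0.52 = -0.52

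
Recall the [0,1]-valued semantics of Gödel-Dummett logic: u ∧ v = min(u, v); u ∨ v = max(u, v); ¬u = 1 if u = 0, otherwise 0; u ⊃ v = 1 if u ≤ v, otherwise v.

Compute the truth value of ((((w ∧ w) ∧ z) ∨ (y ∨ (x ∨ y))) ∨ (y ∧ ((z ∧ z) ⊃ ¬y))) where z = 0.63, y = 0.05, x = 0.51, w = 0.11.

(w ∧ w) = min(0.11, 0.11) = 0.11
((w ∧ w) ∧ z) = min(0.11, 0.63) = 0.11
(x ∨ y) = max(0.51, 0.05) = 0.51
(y ∨ (x ∨ y)) = max(0.05, 0.51) = 0.51
(((w ∧ w) ∧ z) ∨ (y ∨ (x ∨ y))) = max(0.11, 0.51) = 0.51
(z ∧ z) = min(0.63, 0.63) = 0.63
¬y: Gödel ¬ of 0.05 = 0 (operand ≠ 0)
((z ∧ z) ⊃ ¬y): 0.63 > 0, so result = 0
(y ∧ ((z ∧ z) ⊃ ¬y)) = min(0.05, 0) = 0
((((w ∧ w) ∧ z) ∨ (y ∨ (x ∨ y))) ∨ (y ∧ ((z ∧ z) ⊃ ¬y))) = max(0.51, 0) = 0.51

0.51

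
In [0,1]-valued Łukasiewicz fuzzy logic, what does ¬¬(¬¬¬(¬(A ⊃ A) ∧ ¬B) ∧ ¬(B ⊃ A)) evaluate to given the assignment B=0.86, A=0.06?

(A ⊃ A): min(1, 1 − 0.06 + 0.06) = 1
¬(A ⊃ A): Łukasiewicz ¬ gives 1 − 1 = 0
¬B: Łukasiewicz ¬ gives 1 − 0.86 = 0.14
(¬(A ⊃ A) ∧ ¬B) = min(0, 0.14) = 0
¬(¬(A ⊃ A) ∧ ¬B): Łukasiewicz ¬ gives 1 − 0 = 1
¬¬(¬(A ⊃ A) ∧ ¬B): Łukasiewicz ¬ gives 1 − 1 = 0
¬¬¬(¬(A ⊃ A) ∧ ¬B): Łukasiewicz ¬ gives 1 − 0 = 1
(B ⊃ A): min(1, 1 − 0.86 + 0.06) = 0.2
¬(B ⊃ A): Łukasiewicz ¬ gives 1 − 0.2 = 0.8
(¬¬¬(¬(A ⊃ A) ∧ ¬B) ∧ ¬(B ⊃ A)) = min(1, 0.8) = 0.8
¬(¬¬¬(¬(A ⊃ A) ∧ ¬B) ∧ ¬(B ⊃ A)): Łukasiewicz ¬ gives 1 − 0.8 = 0.2
¬¬(¬¬¬(¬(A ⊃ A) ∧ ¬B) ∧ ¬(B ⊃ A)): Łukasiewicz ¬ gives 1 − 0.2 = 0.8

0.80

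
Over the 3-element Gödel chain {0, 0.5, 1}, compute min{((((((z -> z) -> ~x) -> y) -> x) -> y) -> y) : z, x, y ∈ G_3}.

0.50

The minimum is attained at z = 0, x = 0, y = 0.5:
  (z -> z): 0 ≤ 0, so result = 1
  ~x: Gödel ¬ of 0 = 1 (operand is 0)
  ((z -> z) -> ~x): 1 ≤ 1, so result = 1
  (((z -> z) -> ~x) -> y): 1 > 0.5, so result = 0.5
  ((((z -> z) -> ~x) -> y) -> x): 0.5 > 0, so result = 0
  (((((z -> z) -> ~x) -> y) -> x) -> y): 0 ≤ 0.5, so result = 1
  ((((((z -> z) -> ~x) -> y) -> x) -> y) -> y): 1 > 0.5, so result = 0.5
Checking all 27 assignments confirms none give a value below 0.50.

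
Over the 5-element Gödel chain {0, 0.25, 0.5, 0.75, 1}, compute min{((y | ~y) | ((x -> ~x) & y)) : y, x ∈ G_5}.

The minimum is attained at y = 0.25, x = 0:
  ~y: Gödel ¬ of 0.25 = 0 (operand ≠ 0)
  (y | ~y) = max(0.25, 0) = 0.25
  ~x: Gödel ¬ of 0 = 1 (operand is 0)
  (x -> ~x): 0 ≤ 1, so result = 1
  ((x -> ~x) & y) = min(1, 0.25) = 0.25
  ((y | ~y) | ((x -> ~x) & y)) = max(0.25, 0.25) = 0.25
Checking all 25 assignments confirms none give a value below 0.25.

0.25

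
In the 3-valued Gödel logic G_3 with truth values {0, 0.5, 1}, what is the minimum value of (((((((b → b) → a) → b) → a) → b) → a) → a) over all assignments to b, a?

0.50

The minimum is attained at b = 0, a = 0.5:
  (b → b): 0 ≤ 0, so result = 1
  ((b → b) → a): 1 > 0.5, so result = 0.5
  (((b → b) → a) → b): 0.5 > 0, so result = 0
  ((((b → b) → a) → b) → a): 0 ≤ 0.5, so result = 1
  (((((b → b) → a) → b) → a) → b): 1 > 0, so result = 0
  ((((((b → b) → a) → b) → a) → b) → a): 0 ≤ 0.5, so result = 1
  (((((((b → b) → a) → b) → a) → b) → a) → a): 1 > 0.5, so result = 0.5
Checking all 9 assignments confirms none give a value below 0.50.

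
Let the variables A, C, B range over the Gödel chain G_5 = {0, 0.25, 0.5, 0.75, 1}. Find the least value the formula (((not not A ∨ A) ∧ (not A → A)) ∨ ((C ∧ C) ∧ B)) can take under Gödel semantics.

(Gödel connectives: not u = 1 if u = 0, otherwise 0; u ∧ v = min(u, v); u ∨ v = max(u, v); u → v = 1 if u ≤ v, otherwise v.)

0.00

The minimum is attained at A = 0, C = 0, B = 0:
  not A: Gödel ¬ of 0 = 1 (operand is 0)
  not not A: Gödel ¬ of 1 = 0 (operand ≠ 0)
  (not not A ∨ A) = max(0, 0) = 0
  not A: Gödel ¬ of 0 = 1 (operand is 0)
  (not A → A): 1 > 0, so result = 0
  ((not not A ∨ A) ∧ (not A → A)) = min(0, 0) = 0
  (C ∧ C) = min(0, 0) = 0
  ((C ∧ C) ∧ B) = min(0, 0) = 0
  (((not not A ∨ A) ∧ (not A → A)) ∨ ((C ∧ C) ∧ B)) = max(0, 0) = 0
Checking all 125 assignments confirms none give a value below 0.00.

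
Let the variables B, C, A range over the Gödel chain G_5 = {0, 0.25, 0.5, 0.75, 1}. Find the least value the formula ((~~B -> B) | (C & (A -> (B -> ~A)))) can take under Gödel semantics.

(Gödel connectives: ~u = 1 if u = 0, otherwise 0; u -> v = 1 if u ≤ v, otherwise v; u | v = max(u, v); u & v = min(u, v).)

The minimum is attained at B = 0.25, C = 0, A = 0:
  ~B: Gödel ¬ of 0.25 = 0 (operand ≠ 0)
  ~~B: Gödel ¬ of 0 = 1 (operand is 0)
  (~~B -> B): 1 > 0.25, so result = 0.25
  ~A: Gödel ¬ of 0 = 1 (operand is 0)
  (B -> ~A): 0.25 ≤ 1, so result = 1
  (A -> (B -> ~A)): 0 ≤ 1, so result = 1
  (C & (A -> (B -> ~A))) = min(0, 1) = 0
  ((~~B -> B) | (C & (A -> (B -> ~A)))) = max(0.25, 0) = 0.25
Checking all 125 assignments confirms none give a value below 0.25.

0.25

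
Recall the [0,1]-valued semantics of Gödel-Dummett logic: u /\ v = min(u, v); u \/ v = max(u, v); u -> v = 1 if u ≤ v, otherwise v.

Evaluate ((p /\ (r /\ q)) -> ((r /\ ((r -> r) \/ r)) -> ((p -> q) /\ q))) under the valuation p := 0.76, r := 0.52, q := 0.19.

1.00

(r /\ q) = min(0.52, 0.19) = 0.19
(p /\ (r /\ q)) = min(0.76, 0.19) = 0.19
(r -> r): 0.52 ≤ 0.52, so result = 1
((r -> r) \/ r) = max(1, 0.52) = 1
(r /\ ((r -> r) \/ r)) = min(0.52, 1) = 0.52
(p -> q): 0.76 > 0.19, so result = 0.19
((p -> q) /\ q) = min(0.19, 0.19) = 0.19
((r /\ ((r -> r) \/ r)) -> ((p -> q) /\ q)): 0.52 > 0.19, so result = 0.19
((p /\ (r /\ q)) -> ((r /\ ((r -> r) \/ r)) -> ((p -> q) /\ q))): 0.19 ≤ 0.19, so result = 1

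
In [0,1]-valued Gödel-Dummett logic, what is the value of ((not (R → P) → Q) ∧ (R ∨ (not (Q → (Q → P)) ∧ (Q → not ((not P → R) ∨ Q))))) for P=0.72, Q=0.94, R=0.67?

(R → P): 0.67 ≤ 0.72, so result = 1
not (R → P): Gödel ¬ of 1 = 0 (operand ≠ 0)
(not (R → P) → Q): 0 ≤ 0.94, so result = 1
(Q → P): 0.94 > 0.72, so result = 0.72
(Q → (Q → P)): 0.94 > 0.72, so result = 0.72
not (Q → (Q → P)): Gödel ¬ of 0.72 = 0 (operand ≠ 0)
not P: Gödel ¬ of 0.72 = 0 (operand ≠ 0)
(not P → R): 0 ≤ 0.67, so result = 1
((not P → R) ∨ Q) = max(1, 0.94) = 1
not ((not P → R) ∨ Q): Gödel ¬ of 1 = 0 (operand ≠ 0)
(Q → not ((not P → R) ∨ Q)): 0.94 > 0, so result = 0
(not (Q → (Q → P)) ∧ (Q → not ((not P → R) ∨ Q))) = min(0, 0) = 0
(R ∨ (not (Q → (Q → P)) ∧ (Q → not ((not P → R) ∨ Q)))) = max(0.67, 0) = 0.67
((not (R → P) → Q) ∧ (R ∨ (not (Q → (Q → P)) ∧ (Q → not ((not P → R) ∨ Q))))) = min(1, 0.67) = 0.67

0.67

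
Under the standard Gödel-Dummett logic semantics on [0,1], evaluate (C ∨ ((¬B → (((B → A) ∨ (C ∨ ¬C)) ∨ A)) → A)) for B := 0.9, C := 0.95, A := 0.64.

0.95

¬B: Gödel ¬ of 0.9 = 0 (operand ≠ 0)
(B → A): 0.9 > 0.64, so result = 0.64
¬C: Gödel ¬ of 0.95 = 0 (operand ≠ 0)
(C ∨ ¬C) = max(0.95, 0) = 0.95
((B → A) ∨ (C ∨ ¬C)) = max(0.64, 0.95) = 0.95
(((B → A) ∨ (C ∨ ¬C)) ∨ A) = max(0.95, 0.64) = 0.95
(¬B → (((B → A) ∨ (C ∨ ¬C)) ∨ A)): 0 ≤ 0.95, so result = 1
((¬B → (((B → A) ∨ (C ∨ ¬C)) ∨ A)) → A): 1 > 0.64, so result = 0.64
(C ∨ ((¬B → (((B → A) ∨ (C ∨ ¬C)) ∨ A)) → A)) = max(0.95, 0.64) = 0.95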